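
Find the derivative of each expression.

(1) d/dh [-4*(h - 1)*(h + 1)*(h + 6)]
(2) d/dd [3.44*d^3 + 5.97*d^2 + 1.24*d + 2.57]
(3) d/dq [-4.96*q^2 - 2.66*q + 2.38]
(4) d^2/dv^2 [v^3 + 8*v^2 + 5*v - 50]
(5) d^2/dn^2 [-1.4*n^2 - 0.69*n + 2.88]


(1) = -12*h^2 - 48*h + 4
(2) = 10.32*d^2 + 11.94*d + 1.24
(3) = -9.92*q - 2.66
(4) = 6*v + 16
(5) = -2.80000000000000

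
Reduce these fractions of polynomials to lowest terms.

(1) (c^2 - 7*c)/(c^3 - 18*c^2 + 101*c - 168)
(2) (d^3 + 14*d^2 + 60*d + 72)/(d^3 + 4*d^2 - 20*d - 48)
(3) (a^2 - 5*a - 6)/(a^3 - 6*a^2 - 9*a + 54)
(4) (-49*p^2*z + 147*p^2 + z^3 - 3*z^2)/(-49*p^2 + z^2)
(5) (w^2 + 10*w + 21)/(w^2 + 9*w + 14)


(1) = c/(c^2 - 11*c + 24)
(2) = (d + 6)/(d - 4)
(3) = (a + 1)/(a^2 - 9)
(4) = z - 3
(5) = (w + 3)/(w + 2)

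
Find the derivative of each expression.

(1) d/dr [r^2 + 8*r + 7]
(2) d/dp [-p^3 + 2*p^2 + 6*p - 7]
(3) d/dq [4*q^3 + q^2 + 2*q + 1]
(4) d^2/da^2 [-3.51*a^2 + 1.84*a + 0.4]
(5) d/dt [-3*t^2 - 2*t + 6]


(1) = 2*r + 8
(2) = -3*p^2 + 4*p + 6
(3) = 12*q^2 + 2*q + 2
(4) = -7.02000000000000
(5) = -6*t - 2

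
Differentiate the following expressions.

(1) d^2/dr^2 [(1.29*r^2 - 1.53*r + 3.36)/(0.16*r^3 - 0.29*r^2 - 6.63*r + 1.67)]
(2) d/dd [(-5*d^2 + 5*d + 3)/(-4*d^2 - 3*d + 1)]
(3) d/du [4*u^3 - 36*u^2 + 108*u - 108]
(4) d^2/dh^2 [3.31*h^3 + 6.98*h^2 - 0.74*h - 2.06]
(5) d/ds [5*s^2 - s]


(1) = (0.066048*r^6 - 0.235008*r^5 + 9.668736*r^4 - 15.784056*r^3 - 11.035998*r^2 + 28.929006*r + 271.9596)/(0.004096*r^9 - 0.022272*r^8 - 0.468816*r^7 + 1.949659*r^6 + 18.961635*r^5 - 48.450378*r^4 - 270.830121*r^3 + 217.797726*r^2 - 55.471221*r + 4.657463)
(2) = 7*(5*d^2 + 2*d + 2)/(16*d^4 + 24*d^3 + d^2 - 6*d + 1)
(3) = 12*u^2 - 72*u + 108
(4) = 19.86*h + 13.96
(5) = 10*s - 1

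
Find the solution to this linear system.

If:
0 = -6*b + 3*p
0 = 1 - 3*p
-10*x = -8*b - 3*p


Then:
b = 1/6
p = 1/3
x = 7/30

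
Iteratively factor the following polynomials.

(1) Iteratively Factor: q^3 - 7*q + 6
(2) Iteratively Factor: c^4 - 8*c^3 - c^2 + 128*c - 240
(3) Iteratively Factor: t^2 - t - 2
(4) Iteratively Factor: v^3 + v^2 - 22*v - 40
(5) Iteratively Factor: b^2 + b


(1) = (q + 3)*(q^2 - 3*q + 2) = (q - 2)*(q + 3)*(q - 1)
(2) = (c - 5)*(c^3 - 3*c^2 - 16*c + 48) = (c - 5)*(c - 3)*(c^2 - 16) = (c - 5)*(c - 3)*(c + 4)*(c - 4)
(3) = (t + 1)*(t - 2)
(4) = (v + 4)*(v^2 - 3*v - 10) = (v + 2)*(v + 4)*(v - 5)
(5) = (b + 1)*(b)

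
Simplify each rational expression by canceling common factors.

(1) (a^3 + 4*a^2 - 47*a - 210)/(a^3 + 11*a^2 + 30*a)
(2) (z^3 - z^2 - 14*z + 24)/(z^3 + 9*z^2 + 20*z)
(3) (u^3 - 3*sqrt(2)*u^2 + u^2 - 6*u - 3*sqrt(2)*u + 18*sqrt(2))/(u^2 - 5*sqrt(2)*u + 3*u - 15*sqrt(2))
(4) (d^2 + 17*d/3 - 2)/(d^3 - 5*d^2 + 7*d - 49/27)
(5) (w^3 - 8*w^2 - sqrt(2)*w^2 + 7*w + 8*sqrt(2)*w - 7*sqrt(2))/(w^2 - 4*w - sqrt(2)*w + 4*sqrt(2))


(1) = (a - 7)/a
(2) = (z^2 - 5*z + 6)/(z^2 + 5*z)
(3) = (u^2 + u*(-3*sqrt(2) - 2) + 6*sqrt(2))/(u - 5*sqrt(2))
(4) = (9*d + 54)/(9*d^2 - 42*d + 49)
(5) = (w^2 - 8*w + 7)/(w - 4)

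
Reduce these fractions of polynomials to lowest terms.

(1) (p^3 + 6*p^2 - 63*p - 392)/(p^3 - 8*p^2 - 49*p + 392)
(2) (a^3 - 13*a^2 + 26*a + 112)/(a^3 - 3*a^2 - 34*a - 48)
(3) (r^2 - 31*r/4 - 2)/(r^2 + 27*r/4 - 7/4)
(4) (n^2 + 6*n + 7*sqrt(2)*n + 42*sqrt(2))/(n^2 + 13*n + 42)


(1) = (p + 7)/(p - 7)
(2) = (a - 7)/(a + 3)
(3) = (4*r^2 - 31*r - 8)/(4*r^2 + 27*r - 7)
(4) = (n + 7*sqrt(2))/(n + 7)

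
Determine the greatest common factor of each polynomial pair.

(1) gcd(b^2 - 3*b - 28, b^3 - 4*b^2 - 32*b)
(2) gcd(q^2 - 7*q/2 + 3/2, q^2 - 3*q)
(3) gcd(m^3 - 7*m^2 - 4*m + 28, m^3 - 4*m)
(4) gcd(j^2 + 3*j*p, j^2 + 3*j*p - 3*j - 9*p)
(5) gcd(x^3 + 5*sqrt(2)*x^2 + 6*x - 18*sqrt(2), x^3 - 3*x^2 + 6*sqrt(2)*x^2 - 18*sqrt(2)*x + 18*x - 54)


(1) = b + 4
(2) = gcd((q - 3)*(q - 1/2), q*(q - 3)) = q - 3
(3) = gcd((m - 7)*(m - 2)*(m + 2), m*(m - 2)*(m + 2)) = m^2 - 4
(4) = j + 3*p
(5) = gcd((x - sqrt(2))*(x + 3*sqrt(2))^2, (x - 3)*(x + 3*sqrt(2))^2) = x^2 + 6*sqrt(2)*x + 18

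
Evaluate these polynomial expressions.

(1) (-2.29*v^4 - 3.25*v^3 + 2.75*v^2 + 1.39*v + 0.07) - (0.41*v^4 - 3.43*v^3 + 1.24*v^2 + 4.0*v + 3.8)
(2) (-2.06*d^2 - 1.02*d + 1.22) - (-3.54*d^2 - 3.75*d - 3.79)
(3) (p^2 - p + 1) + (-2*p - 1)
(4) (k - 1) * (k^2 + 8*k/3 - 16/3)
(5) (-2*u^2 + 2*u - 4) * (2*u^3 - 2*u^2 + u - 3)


(1) = -2.7*v^4 + 0.18*v^3 + 1.51*v^2 - 2.61*v - 3.73
(2) = 1.48*d^2 + 2.73*d + 5.01
(3) = p^2 - 3*p
(4) = k^3 + 5*k^2/3 - 8*k + 16/3
(5) = -4*u^5 + 8*u^4 - 14*u^3 + 16*u^2 - 10*u + 12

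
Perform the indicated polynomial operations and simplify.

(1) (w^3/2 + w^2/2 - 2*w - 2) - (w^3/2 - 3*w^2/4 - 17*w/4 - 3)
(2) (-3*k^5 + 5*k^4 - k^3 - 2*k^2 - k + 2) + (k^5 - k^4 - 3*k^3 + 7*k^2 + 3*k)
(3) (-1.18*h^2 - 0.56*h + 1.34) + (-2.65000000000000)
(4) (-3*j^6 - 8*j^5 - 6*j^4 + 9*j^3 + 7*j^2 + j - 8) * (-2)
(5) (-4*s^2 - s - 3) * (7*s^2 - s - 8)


(1) = 5*w^2/4 + 9*w/4 + 1
(2) = -2*k^5 + 4*k^4 - 4*k^3 + 5*k^2 + 2*k + 2
(3) = -1.18*h^2 - 0.56*h - 1.31
(4) = 6*j^6 + 16*j^5 + 12*j^4 - 18*j^3 - 14*j^2 - 2*j + 16
(5) = -28*s^4 - 3*s^3 + 12*s^2 + 11*s + 24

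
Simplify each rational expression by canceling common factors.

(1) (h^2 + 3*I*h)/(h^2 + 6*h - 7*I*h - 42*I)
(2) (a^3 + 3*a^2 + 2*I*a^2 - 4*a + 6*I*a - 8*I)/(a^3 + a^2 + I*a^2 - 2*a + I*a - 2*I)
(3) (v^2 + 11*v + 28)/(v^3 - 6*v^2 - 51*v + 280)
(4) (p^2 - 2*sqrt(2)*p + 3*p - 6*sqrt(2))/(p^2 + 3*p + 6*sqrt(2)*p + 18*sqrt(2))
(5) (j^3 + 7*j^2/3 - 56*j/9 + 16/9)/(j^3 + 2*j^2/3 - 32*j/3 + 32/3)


(1) = (h^2 + 3*I*h)/(h^2 + h*(6 - 7*I) - 42*I)
(2) = (a^2 + a*(4 + 2*I) + 8*I)/(a^2 + a*(2 + I) + 2*I)
(3) = (v + 4)/(v^2 - 13*v + 40)
(4) = (p - 2*sqrt(2))/(p + 6*sqrt(2))
(5) = (3*j - 1)/(3*j - 6)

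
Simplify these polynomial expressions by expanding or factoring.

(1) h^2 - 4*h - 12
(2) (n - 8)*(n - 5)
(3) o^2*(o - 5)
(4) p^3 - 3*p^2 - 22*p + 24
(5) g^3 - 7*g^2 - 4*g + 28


(1) = (h - 6)*(h + 2)
(2) = n^2 - 13*n + 40
(3) = o^3 - 5*o^2
(4) = (p - 6)*(p - 1)*(p + 4)
(5) = (g - 7)*(g - 2)*(g + 2)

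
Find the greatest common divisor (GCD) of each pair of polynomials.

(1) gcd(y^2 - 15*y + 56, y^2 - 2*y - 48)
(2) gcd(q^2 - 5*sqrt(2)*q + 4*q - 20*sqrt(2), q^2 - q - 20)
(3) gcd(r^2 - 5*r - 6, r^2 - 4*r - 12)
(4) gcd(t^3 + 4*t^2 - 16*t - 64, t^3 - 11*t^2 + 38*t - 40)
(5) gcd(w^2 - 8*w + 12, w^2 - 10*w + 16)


(1) = gcd((y - 8)*(y - 7), (y - 8)*(y + 6)) = y - 8
(2) = q + 4
(3) = gcd((r - 6)*(r + 1), (r - 6)*(r + 2)) = r - 6
(4) = gcd((t - 4)*(t + 4)^2, (t - 5)*(t - 4)*(t - 2)) = t - 4
(5) = gcd((w - 6)*(w - 2), (w - 8)*(w - 2)) = w - 2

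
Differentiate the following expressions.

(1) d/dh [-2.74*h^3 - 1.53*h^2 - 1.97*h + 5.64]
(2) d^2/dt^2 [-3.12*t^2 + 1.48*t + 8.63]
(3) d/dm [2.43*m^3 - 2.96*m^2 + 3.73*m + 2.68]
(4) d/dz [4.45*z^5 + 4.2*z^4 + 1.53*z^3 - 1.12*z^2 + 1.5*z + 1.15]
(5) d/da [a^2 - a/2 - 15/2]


(1) = -8.22*h^2 - 3.06*h - 1.97
(2) = -6.24000000000000
(3) = 7.29*m^2 - 5.92*m + 3.73
(4) = 22.25*z^4 + 16.8*z^3 + 4.59*z^2 - 2.24*z + 1.5
(5) = 2*a - 1/2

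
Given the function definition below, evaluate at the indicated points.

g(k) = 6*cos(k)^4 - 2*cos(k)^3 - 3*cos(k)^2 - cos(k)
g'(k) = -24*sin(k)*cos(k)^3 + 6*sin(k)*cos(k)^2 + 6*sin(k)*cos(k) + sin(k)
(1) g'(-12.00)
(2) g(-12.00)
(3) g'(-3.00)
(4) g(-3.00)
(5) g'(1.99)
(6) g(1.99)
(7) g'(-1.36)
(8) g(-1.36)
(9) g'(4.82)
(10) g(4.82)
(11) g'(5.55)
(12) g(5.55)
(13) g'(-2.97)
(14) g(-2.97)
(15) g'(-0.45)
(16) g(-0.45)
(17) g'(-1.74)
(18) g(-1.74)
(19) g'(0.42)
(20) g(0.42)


(1) = -2.19
(2) = -1.14
(3) = -3.42
(4) = 5.75
(5) = 1.07
(6) = 0.21
(7) = -2.25
(8) = -0.35
(9) = -1.67
(10) = -0.14
(11) = 0.72
(12) = -1.39
(13) = -4.08
(14) = 5.64
(15) = 2.72
(16) = -0.85
(17) = -0.27
(18) = 0.10
(19) = -2.77
(20) = -0.77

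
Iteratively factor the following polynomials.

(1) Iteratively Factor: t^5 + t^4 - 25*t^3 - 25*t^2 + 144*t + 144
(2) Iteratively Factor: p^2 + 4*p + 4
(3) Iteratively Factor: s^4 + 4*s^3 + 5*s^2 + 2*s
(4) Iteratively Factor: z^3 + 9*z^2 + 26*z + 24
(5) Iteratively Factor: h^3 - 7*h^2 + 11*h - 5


(1) = (t + 3)*(t^4 - 2*t^3 - 19*t^2 + 32*t + 48) = (t + 1)*(t + 3)*(t^3 - 3*t^2 - 16*t + 48) = (t + 1)*(t + 3)*(t + 4)*(t^2 - 7*t + 12) = (t - 4)*(t + 1)*(t + 3)*(t + 4)*(t - 3)
(2) = (p + 2)*(p + 2)
(3) = (s)*(s^3 + 4*s^2 + 5*s + 2) = s*(s + 1)*(s^2 + 3*s + 2) = s*(s + 1)*(s + 2)*(s + 1)
(4) = (z + 4)*(z^2 + 5*z + 6) = (z + 2)*(z + 4)*(z + 3)
(5) = (h - 5)*(h^2 - 2*h + 1) = (h - 5)*(h - 1)*(h - 1)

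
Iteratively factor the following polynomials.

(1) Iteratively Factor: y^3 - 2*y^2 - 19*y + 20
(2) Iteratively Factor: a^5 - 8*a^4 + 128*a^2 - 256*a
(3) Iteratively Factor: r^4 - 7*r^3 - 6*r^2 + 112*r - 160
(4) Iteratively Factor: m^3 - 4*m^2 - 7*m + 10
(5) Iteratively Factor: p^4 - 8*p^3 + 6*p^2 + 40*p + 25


(1) = (y - 1)*(y^2 - y - 20) = (y - 1)*(y + 4)*(y - 5)
(2) = (a - 4)*(a^4 - 4*a^3 - 16*a^2 + 64*a) = (a - 4)*(a + 4)*(a^3 - 8*a^2 + 16*a) = (a - 4)^2*(a + 4)*(a^2 - 4*a) = a*(a - 4)^2*(a + 4)*(a - 4)
(3) = (r - 5)*(r^3 - 2*r^2 - 16*r + 32) = (r - 5)*(r - 4)*(r^2 + 2*r - 8) = (r - 5)*(r - 4)*(r + 4)*(r - 2)
(4) = (m - 1)*(m^2 - 3*m - 10) = (m - 1)*(m + 2)*(m - 5)
(5) = (p - 5)*(p^3 - 3*p^2 - 9*p - 5) = (p - 5)*(p + 1)*(p^2 - 4*p - 5) = (p - 5)^2*(p + 1)*(p + 1)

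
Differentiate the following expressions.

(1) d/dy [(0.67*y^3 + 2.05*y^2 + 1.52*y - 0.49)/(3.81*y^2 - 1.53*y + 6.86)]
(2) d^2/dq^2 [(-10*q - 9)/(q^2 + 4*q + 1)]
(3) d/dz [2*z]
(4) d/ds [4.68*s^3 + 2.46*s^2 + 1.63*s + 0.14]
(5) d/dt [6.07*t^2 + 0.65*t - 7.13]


(1) = (2.5527*y^4 - 2.0502*y^3 + 4.8609*y^2 + 31.8598*y + 9.6775)/(14.5161*y^4 - 11.6586*y^3 + 54.6141*y^2 - 20.9916*y + 47.0596)
(2) = 2*(-4*(q + 2)^2*(10*q + 9) + (30*q + 49)*(q^2 + 4*q + 1))/(q^2 + 4*q + 1)^3
(3) = 2
(4) = 14.04*s^2 + 4.92*s + 1.63
(5) = 12.14*t + 0.65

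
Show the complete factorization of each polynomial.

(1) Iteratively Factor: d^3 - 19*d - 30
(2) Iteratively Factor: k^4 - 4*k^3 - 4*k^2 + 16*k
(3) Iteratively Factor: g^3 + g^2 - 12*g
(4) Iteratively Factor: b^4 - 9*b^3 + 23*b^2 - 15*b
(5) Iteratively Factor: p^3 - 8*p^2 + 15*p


(1) = (d + 3)*(d^2 - 3*d - 10) = (d - 5)*(d + 3)*(d + 2)
(2) = (k - 4)*(k^3 - 4*k) = (k - 4)*(k + 2)*(k^2 - 2*k) = (k - 4)*(k - 2)*(k + 2)*(k)
(3) = (g + 4)*(g^2 - 3*g) = g*(g + 4)*(g - 3)
(4) = (b - 3)*(b^3 - 6*b^2 + 5*b) = (b - 3)*(b - 1)*(b^2 - 5*b) = (b - 5)*(b - 3)*(b - 1)*(b)
(5) = (p)*(p^2 - 8*p + 15) = p*(p - 3)*(p - 5)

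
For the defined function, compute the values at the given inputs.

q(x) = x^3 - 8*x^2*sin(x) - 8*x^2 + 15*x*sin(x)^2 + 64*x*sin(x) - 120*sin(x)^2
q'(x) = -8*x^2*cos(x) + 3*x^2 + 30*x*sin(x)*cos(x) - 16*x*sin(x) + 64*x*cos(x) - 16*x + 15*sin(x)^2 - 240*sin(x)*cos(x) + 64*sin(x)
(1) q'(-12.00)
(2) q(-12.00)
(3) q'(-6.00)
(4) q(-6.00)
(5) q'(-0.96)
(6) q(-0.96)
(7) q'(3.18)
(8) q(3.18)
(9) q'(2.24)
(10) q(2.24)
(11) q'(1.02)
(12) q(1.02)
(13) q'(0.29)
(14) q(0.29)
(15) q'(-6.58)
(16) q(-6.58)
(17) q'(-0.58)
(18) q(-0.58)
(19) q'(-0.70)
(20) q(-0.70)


(1) = -1126.19
(2) = -3996.59
(3) = -508.04
(4) = -708.16
(5) = 50.00
(6) = -42.08
(7) = -149.10
(8) = -53.56
(9) = 30.57
(10) = -1.09
(11) = -25.25
(12) = -34.75
(13) = -32.43
(14) = -4.99
(15) = -424.65
(16) = -425.50
(17) = 59.33
(18) = -19.72
(19) = 61.79
(20) = -27.04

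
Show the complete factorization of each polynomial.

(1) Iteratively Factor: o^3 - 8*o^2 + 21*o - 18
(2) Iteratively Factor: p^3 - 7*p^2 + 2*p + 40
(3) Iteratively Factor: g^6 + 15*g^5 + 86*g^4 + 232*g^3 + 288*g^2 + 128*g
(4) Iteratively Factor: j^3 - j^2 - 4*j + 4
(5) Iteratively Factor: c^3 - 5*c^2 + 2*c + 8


(1) = (o - 3)*(o^2 - 5*o + 6) = (o - 3)^2*(o - 2)
(2) = (p - 4)*(p^2 - 3*p - 10) = (p - 4)*(p + 2)*(p - 5)
(3) = (g + 4)*(g^5 + 11*g^4 + 42*g^3 + 64*g^2 + 32*g) = (g + 4)^2*(g^4 + 7*g^3 + 14*g^2 + 8*g) = g*(g + 4)^2*(g^3 + 7*g^2 + 14*g + 8) = g*(g + 1)*(g + 4)^2*(g^2 + 6*g + 8) = g*(g + 1)*(g + 2)*(g + 4)^2*(g + 4)
(4) = (j - 1)*(j^2 - 4) = (j - 2)*(j - 1)*(j + 2)
(5) = (c - 4)*(c^2 - c - 2) = (c - 4)*(c - 2)*(c + 1)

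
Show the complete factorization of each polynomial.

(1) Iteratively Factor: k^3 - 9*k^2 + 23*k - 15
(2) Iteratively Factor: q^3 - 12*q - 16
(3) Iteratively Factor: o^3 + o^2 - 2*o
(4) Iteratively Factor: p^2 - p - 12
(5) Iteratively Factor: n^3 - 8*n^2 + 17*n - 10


(1) = (k - 1)*(k^2 - 8*k + 15) = (k - 5)*(k - 1)*(k - 3)
(2) = (q + 2)*(q^2 - 2*q - 8) = (q - 4)*(q + 2)*(q + 2)
(3) = (o + 2)*(o^2 - o) = o*(o + 2)*(o - 1)
(4) = (p + 3)*(p - 4)
(5) = (n - 5)*(n^2 - 3*n + 2) = (n - 5)*(n - 2)*(n - 1)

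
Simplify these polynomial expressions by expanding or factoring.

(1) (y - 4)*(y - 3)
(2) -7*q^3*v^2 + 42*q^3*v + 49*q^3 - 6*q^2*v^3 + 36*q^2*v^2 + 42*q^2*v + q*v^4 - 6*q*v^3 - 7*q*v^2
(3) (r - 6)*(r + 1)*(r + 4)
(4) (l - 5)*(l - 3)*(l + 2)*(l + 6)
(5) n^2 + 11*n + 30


(1) = y^2 - 7*y + 12
(2) = (-7*q + v)*(q + v)*(v - 7)*(q*v + q)
(3) = r^3 - r^2 - 26*r - 24
(4) = l^4 - 37*l^2 + 24*l + 180
(5) = (n + 5)*(n + 6)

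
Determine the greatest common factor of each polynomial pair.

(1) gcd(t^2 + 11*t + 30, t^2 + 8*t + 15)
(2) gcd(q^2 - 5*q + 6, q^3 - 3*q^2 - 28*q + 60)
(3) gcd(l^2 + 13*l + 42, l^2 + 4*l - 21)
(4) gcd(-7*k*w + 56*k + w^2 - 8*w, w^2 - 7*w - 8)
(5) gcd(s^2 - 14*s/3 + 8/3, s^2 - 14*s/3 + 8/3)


(1) = gcd((t + 5)*(t + 6), (t + 3)*(t + 5)) = t + 5
(2) = gcd((q - 3)*(q - 2), (q - 6)*(q - 2)*(q + 5)) = q - 2
(3) = gcd((l + 6)*(l + 7), (l - 3)*(l + 7)) = l + 7
(4) = gcd((-7*k + w)*(w - 8), (w - 8)*(w + 1)) = w - 8
(5) = gcd((s - 4)*(s - 2/3), (s - 4)*(s - 2/3)) = s^2 - 14*s/3 + 8/3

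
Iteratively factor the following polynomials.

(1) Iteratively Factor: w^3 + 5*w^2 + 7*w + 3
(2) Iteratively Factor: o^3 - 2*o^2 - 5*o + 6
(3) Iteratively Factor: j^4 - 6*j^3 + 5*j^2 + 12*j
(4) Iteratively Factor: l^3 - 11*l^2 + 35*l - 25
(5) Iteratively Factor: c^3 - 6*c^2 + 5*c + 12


(1) = (w + 1)*(w^2 + 4*w + 3) = (w + 1)^2*(w + 3)
(2) = (o + 2)*(o^2 - 4*o + 3) = (o - 3)*(o + 2)*(o - 1)
(3) = (j + 1)*(j^3 - 7*j^2 + 12*j) = (j - 3)*(j + 1)*(j^2 - 4*j) = (j - 4)*(j - 3)*(j + 1)*(j)
(4) = (l - 5)*(l^2 - 6*l + 5) = (l - 5)^2*(l - 1)
(5) = (c + 1)*(c^2 - 7*c + 12) = (c - 3)*(c + 1)*(c - 4)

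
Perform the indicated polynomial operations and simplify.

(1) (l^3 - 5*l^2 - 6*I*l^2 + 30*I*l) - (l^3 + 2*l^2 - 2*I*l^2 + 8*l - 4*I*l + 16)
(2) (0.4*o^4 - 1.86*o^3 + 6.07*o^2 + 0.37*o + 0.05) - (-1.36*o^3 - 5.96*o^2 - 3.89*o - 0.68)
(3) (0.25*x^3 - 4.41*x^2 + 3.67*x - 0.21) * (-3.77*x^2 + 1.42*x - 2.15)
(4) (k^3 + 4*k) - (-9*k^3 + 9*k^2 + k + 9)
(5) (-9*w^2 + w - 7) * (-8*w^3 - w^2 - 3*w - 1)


(1) = -7*l^2 - 4*I*l^2 - 8*l + 34*I*l - 16
(2) = 0.4*o^4 - 0.5*o^3 + 12.03*o^2 + 4.26*o + 0.73
(3) = -0.9425*x^5 + 16.9807*x^4 - 20.6356*x^3 + 15.4846*x^2 - 8.1887*x + 0.4515
(4) = 10*k^3 - 9*k^2 + 3*k - 9
(5) = 72*w^5 + w^4 + 82*w^3 + 13*w^2 + 20*w + 7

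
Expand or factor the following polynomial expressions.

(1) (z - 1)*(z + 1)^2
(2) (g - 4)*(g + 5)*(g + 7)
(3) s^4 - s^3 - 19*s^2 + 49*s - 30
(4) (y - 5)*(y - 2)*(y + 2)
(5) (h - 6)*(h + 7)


(1) = z^3 + z^2 - z - 1
(2) = g^3 + 8*g^2 - 13*g - 140
(3) = (s - 3)*(s - 2)*(s - 1)*(s + 5)
(4) = y^3 - 5*y^2 - 4*y + 20
(5) = h^2 + h - 42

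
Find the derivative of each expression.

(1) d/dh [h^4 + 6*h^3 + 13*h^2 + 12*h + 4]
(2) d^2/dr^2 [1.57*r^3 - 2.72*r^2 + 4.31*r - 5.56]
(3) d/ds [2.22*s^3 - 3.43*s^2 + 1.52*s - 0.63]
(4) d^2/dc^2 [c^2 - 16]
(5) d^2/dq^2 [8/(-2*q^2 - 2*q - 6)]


(1) = 4*h^3 + 18*h^2 + 26*h + 12
(2) = 9.42*r - 5.44
(3) = 6.66*s^2 - 6.86*s + 1.52
(4) = 2
(5) = 8*(q^2 + q - (2*q + 1)^2 + 3)/(q^2 + q + 3)^3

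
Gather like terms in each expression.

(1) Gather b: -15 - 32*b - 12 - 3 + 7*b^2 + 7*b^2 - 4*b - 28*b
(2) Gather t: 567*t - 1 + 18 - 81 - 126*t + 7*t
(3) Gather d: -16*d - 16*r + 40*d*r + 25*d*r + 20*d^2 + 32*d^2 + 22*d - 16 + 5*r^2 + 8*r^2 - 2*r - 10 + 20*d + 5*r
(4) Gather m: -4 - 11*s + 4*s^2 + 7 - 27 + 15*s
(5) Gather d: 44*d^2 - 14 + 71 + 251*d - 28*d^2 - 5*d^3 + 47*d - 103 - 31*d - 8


(1) = 14*b^2 - 64*b - 30
(2) = 448*t - 64
(3) = 52*d^2 + d*(65*r + 26) + 13*r^2 - 13*r - 26
(4) = 4*s^2 + 4*s - 24
(5) = -5*d^3 + 16*d^2 + 267*d - 54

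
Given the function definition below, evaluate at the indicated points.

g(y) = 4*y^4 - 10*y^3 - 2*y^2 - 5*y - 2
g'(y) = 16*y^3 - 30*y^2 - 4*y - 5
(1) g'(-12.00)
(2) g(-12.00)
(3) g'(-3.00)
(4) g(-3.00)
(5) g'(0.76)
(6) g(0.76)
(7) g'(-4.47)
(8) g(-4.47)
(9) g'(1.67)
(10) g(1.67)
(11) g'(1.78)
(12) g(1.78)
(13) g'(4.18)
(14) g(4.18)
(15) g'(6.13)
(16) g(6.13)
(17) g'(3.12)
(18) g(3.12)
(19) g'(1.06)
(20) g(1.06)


(1) = -31925.00
(2) = 99994.00
(3) = -695.00
(4) = 589.00
(5) = -18.34
(6) = -10.01
(7) = -2015.58
(8) = 2470.48
(9) = -20.83
(10) = -31.39
(11) = -16.94
(12) = -33.48
(13) = 622.66
(14) = 432.95
(15) = 2528.72
(16) = 3236.83
(17) = 176.43
(18) = 38.25
(19) = -23.89
(20) = -16.41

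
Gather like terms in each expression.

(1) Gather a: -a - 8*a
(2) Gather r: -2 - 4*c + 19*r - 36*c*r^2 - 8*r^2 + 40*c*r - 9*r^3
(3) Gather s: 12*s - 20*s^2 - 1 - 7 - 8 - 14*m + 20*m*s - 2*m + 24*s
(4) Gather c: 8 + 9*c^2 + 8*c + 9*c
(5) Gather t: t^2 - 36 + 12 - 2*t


(1) = -9*a
(2) = -4*c - 9*r^3 + r^2*(-36*c - 8) + r*(40*c + 19) - 2
(3) = -16*m - 20*s^2 + s*(20*m + 36) - 16
(4) = 9*c^2 + 17*c + 8
(5) = t^2 - 2*t - 24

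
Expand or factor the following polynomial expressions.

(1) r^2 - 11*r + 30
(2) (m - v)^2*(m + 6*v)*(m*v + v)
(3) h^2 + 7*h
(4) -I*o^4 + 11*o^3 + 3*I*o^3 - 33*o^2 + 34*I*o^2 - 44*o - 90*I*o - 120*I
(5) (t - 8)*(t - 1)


(1) = (r - 6)*(r - 5)
(2) = m^4*v + 4*m^3*v^2 + m^3*v - 11*m^2*v^3 + 4*m^2*v^2 + 6*m*v^4 - 11*m*v^3 + 6*v^4
(3) = h*(h + 7)
(4) = (o - 4)*(o + 5*I)*(o + 6*I)*(-I*o - I)
(5) = t^2 - 9*t + 8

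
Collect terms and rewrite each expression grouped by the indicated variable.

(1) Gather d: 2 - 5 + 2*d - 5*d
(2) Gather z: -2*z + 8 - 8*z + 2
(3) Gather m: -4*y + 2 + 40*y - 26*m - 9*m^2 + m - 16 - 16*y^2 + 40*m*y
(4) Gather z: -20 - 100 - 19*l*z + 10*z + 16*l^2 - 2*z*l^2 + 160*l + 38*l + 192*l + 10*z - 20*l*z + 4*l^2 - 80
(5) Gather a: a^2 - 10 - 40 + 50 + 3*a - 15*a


(1) = -3*d - 3
(2) = 10 - 10*z
(3) = -9*m^2 + m*(40*y - 25) - 16*y^2 + 36*y - 14
(4) = 20*l^2 + 390*l + z*(-2*l^2 - 39*l + 20) - 200
(5) = a^2 - 12*a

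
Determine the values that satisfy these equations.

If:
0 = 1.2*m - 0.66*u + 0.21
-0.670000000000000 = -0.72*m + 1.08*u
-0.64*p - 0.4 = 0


Then:
m = -0.82
p = -0.62
u = -1.16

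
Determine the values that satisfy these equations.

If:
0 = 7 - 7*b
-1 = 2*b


Then:
No Solution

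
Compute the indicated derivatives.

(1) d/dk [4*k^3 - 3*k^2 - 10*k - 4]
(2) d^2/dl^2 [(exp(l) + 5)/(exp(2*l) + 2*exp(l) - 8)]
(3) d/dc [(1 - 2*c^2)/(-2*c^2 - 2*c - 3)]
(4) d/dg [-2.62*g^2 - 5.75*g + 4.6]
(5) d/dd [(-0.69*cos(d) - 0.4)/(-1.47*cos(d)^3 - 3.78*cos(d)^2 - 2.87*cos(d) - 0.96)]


(1) = 12*k^2 - 6*k - 10
(2) = (exp(4*l) + 18*exp(3*l) + 78*exp(2*l) + 196*exp(l) + 144)*exp(l)/(exp(6*l) + 6*exp(5*l) - 12*exp(4*l) - 88*exp(3*l) + 96*exp(2*l) + 384*exp(l) - 512)
(3) = 2*(2*c^2 + 8*c + 1)/(4*c^4 + 8*c^3 + 16*c^2 + 12*c + 9)
(4) = -5.24*g - 5.75
(5) = (2.0286*cos(d)^3 + 4.3722*cos(d)^2 + 3.024*cos(d) + 0.4856)*sin(d)/(2.1609*cos(d)^6 + 11.1132*cos(d)^5 + 22.7262*cos(d)^4 + 24.5196*cos(d)^3 + 15.4945*cos(d)^2 + 5.5104*cos(d) + 0.9216)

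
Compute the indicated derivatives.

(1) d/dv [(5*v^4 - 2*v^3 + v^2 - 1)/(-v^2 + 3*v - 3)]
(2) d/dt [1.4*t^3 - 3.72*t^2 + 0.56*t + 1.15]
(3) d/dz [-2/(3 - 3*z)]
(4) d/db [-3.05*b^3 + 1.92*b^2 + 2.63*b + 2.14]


(1) = (-10*v^5 + 47*v^4 - 72*v^3 + 21*v^2 - 8*v + 3)/(v^4 - 6*v^3 + 15*v^2 - 18*v + 9)
(2) = 4.2*t^2 - 7.44*t + 0.56
(3) = -2/(3*(z - 1)^2)
(4) = -9.15*b^2 + 3.84*b + 2.63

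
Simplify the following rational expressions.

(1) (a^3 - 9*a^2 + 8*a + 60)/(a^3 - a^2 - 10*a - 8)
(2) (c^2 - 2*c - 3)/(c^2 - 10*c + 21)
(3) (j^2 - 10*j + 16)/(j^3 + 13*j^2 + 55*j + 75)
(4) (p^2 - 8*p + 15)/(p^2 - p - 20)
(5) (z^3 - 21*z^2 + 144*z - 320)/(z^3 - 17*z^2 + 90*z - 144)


(1) = (a^2 - 11*a + 30)/(a^2 - 3*a - 4)
(2) = (c + 1)/(c - 7)
(3) = (j^2 - 10*j + 16)/(j^3 + 13*j^2 + 55*j + 75)
(4) = (p - 3)/(p + 4)
(5) = (z^2 - 13*z + 40)/(z^2 - 9*z + 18)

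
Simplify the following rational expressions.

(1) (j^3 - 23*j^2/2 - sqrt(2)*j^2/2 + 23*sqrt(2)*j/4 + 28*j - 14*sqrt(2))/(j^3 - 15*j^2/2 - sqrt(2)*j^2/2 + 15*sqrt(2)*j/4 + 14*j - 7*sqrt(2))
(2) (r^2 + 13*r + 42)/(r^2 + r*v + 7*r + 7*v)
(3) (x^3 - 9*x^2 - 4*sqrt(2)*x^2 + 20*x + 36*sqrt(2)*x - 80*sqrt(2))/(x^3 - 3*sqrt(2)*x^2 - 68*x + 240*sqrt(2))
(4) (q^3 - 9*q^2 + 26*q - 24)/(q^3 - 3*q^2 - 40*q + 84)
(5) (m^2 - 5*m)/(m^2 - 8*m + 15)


(1) = (16*j - 128)/(16*j - 64)
(2) = (r + 6)/(r + v)
(3) = (x^2 - 9*x + 20)/(x^2 + sqrt(2)*x - 60)
(4) = (q^2 - 7*q + 12)/(q^2 - q - 42)
(5) = m/(m - 3)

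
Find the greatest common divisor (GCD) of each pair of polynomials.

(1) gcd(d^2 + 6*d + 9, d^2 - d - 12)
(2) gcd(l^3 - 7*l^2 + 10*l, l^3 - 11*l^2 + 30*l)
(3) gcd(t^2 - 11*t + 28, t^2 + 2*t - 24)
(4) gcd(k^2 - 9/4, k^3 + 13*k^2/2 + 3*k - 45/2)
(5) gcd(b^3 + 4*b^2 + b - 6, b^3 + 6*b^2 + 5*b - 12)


(1) = d + 3
(2) = l^2 - 5*l
(3) = t - 4
(4) = k - 3/2
(5) = gcd((b - 1)*(b + 2)*(b + 3), (b - 1)*(b + 3)*(b + 4)) = b^2 + 2*b - 3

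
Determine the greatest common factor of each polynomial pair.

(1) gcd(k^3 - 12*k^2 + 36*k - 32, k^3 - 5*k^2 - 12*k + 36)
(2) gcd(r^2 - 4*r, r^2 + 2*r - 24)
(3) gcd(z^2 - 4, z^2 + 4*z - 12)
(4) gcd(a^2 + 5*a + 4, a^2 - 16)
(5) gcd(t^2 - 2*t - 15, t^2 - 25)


(1) = gcd((k - 8)*(k - 2)^2, (k - 6)*(k - 2)*(k + 3)) = k - 2
(2) = gcd(r*(r - 4), (r - 4)*(r + 6)) = r - 4
(3) = gcd((z - 2)*(z + 2), (z - 2)*(z + 6)) = z - 2
(4) = gcd((a + 1)*(a + 4), (a - 4)*(a + 4)) = a + 4
(5) = t - 5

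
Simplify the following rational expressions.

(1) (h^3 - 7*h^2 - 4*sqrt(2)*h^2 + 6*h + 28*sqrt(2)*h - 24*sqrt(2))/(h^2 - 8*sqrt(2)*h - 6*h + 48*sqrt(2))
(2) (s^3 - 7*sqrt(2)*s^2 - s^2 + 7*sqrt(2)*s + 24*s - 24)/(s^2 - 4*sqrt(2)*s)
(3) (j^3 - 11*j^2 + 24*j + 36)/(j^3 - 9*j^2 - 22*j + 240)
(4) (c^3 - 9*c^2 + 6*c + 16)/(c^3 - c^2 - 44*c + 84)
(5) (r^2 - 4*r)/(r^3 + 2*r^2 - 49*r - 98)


(1) = (h^2 + h*(-4*sqrt(2) - 1) + 4*sqrt(2))/(h - 8*sqrt(2))
(2) = (s^2 + s*(-3*sqrt(2) - 1) + 3*sqrt(2))/s
(3) = (j^2 - 5*j - 6)/(j^2 - 3*j - 40)
(4) = (c^2 - 7*c - 8)/(c^2 + c - 42)
(5) = (r^2 - 4*r)/(r^3 + 2*r^2 - 49*r - 98)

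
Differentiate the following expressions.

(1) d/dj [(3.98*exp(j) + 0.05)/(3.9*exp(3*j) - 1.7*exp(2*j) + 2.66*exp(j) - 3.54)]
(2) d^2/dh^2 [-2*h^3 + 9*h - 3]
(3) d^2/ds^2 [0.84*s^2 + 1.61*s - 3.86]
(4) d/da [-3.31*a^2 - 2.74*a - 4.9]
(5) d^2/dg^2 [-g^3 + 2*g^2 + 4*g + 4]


(1) = (-31.044*exp(3*j) + 6.181*exp(2*j) + 0.17*exp(j) - 14.2222)*exp(j)/(15.21*exp(6*j) - 13.26*exp(5*j) + 23.638*exp(4*j) - 36.656*exp(3*j) + 19.1116*exp(2*j) - 18.8328*exp(j) + 12.5316)
(2) = -12*h
(3) = 1.68000000000000
(4) = -6.62*a - 2.74
(5) = 4 - 6*g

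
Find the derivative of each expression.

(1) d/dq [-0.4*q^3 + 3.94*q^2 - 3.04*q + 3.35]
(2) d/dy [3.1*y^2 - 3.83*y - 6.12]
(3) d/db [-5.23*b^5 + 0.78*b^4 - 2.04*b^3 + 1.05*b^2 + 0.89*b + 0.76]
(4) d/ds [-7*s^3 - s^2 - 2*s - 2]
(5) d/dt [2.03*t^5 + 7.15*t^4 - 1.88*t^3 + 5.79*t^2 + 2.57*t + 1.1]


(1) = -1.2*q^2 + 7.88*q - 3.04
(2) = 6.2*y - 3.83
(3) = -26.15*b^4 + 3.12*b^3 - 6.12*b^2 + 2.1*b + 0.89
(4) = -21*s^2 - 2*s - 2
(5) = 10.15*t^4 + 28.6*t^3 - 5.64*t^2 + 11.58*t + 2.57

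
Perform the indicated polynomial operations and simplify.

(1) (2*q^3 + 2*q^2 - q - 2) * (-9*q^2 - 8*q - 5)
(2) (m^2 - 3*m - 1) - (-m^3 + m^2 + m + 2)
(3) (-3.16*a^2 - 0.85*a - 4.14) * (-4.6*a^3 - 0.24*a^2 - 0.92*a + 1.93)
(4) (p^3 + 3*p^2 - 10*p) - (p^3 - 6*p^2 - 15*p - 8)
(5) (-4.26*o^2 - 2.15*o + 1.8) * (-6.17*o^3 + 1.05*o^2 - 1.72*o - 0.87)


(1) = -18*q^5 - 34*q^4 - 17*q^3 + 16*q^2 + 21*q + 10
(2) = m^3 - 4*m - 3
(3) = 14.536*a^5 + 4.6684*a^4 + 22.1552*a^3 - 4.3232*a^2 + 2.1683*a - 7.9902
(4) = 9*p^2 + 5*p + 8
(5) = 26.2842*o^5 + 8.7925*o^4 - 6.0363*o^3 + 9.2942*o^2 - 1.2255*o - 1.566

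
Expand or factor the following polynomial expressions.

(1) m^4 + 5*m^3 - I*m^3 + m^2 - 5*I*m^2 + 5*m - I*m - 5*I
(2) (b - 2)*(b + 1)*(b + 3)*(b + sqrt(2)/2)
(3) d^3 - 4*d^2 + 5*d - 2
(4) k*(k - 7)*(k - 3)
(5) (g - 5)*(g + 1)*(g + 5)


(1) = (m + 5)*(m - I)^2*(m + I)
(2) = b^4 + sqrt(2)*b^3/2 + 2*b^3 - 5*b^2 + sqrt(2)*b^2 - 6*b - 5*sqrt(2)*b/2 - 3*sqrt(2)
(3) = (d - 2)*(d - 1)^2
(4) = k^3 - 10*k^2 + 21*k
(5) = g^3 + g^2 - 25*g - 25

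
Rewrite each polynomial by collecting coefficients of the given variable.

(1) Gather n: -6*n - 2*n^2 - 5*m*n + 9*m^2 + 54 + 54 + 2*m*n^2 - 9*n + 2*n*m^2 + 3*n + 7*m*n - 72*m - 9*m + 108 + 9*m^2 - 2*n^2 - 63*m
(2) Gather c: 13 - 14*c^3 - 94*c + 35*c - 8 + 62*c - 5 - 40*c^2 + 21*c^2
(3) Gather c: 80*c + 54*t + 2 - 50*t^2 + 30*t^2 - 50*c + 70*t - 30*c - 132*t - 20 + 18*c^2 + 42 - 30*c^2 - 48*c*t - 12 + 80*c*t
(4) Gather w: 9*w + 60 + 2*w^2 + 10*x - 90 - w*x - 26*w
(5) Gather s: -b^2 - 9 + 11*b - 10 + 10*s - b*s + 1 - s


(1) = 18*m^2 - 144*m + n^2*(2*m - 4) + n*(2*m^2 + 2*m - 12) + 216
(2) = -14*c^3 - 19*c^2 + 3*c
(3) = -12*c^2 + 32*c*t - 20*t^2 - 8*t + 12
(4) = 2*w^2 + w*(-x - 17) + 10*x - 30
(5) = -b^2 + 11*b + s*(9 - b) - 18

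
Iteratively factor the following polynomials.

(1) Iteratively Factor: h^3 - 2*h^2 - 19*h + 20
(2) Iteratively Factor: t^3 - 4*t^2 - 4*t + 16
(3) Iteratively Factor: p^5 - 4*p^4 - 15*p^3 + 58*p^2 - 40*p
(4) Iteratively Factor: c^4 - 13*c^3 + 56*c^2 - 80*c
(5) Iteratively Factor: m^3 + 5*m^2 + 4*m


(1) = (h - 5)*(h^2 + 3*h - 4) = (h - 5)*(h - 1)*(h + 4)
(2) = (t - 4)*(t^2 - 4) = (t - 4)*(t + 2)*(t - 2)
(3) = (p + 4)*(p^4 - 8*p^3 + 17*p^2 - 10*p) = (p - 2)*(p + 4)*(p^3 - 6*p^2 + 5*p) = p*(p - 2)*(p + 4)*(p^2 - 6*p + 5) = p*(p - 5)*(p - 2)*(p + 4)*(p - 1)
(4) = (c)*(c^3 - 13*c^2 + 56*c - 80) = c*(c - 4)*(c^2 - 9*c + 20) = c*(c - 4)^2*(c - 5)
(5) = (m)*(m^2 + 5*m + 4) = m*(m + 1)*(m + 4)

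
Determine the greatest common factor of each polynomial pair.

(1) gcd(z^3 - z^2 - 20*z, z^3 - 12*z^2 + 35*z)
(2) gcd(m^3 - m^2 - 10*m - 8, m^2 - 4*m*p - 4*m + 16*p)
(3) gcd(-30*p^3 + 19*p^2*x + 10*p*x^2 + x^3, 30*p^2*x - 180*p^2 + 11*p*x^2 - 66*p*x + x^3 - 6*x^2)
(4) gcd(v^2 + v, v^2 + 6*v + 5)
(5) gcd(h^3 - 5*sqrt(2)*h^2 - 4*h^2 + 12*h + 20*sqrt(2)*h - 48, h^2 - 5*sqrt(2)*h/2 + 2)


(1) = gcd(z*(z - 5)*(z + 4), z*(z - 7)*(z - 5)) = z^2 - 5*z
(2) = m - 4
(3) = gcd((-p + x)*(5*p + x)*(6*p + x), (5*p + x)*(6*p + x)*(x - 6)) = 30*p^2 + 11*p*x + x^2
(4) = v + 1
(5) = h - 2*sqrt(2)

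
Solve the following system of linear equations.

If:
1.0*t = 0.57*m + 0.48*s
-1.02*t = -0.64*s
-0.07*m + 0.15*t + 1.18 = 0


Then:
m = -4.02
s = -15.52
t = -9.74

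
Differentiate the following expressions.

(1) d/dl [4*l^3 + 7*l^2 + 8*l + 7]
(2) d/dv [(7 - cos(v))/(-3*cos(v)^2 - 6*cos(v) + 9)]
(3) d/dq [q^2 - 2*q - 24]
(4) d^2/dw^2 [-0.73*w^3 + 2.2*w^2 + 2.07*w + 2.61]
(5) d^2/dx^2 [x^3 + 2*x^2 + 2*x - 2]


(1) = 12*l^2 + 14*l + 8
(2) = (cos(v)^2 - 14*cos(v) - 11)*sin(v)/(3*(cos(v)^2 + 2*cos(v) - 3)^2)
(3) = 2*q - 2
(4) = 4.4 - 4.38*w
(5) = 6*x + 4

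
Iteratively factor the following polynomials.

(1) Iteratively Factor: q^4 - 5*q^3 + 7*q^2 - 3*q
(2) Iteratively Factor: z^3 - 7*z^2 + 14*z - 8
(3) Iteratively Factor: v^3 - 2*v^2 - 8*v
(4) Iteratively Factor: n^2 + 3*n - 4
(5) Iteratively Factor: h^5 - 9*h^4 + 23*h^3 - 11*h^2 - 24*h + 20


(1) = (q - 1)*(q^3 - 4*q^2 + 3*q) = q*(q - 1)*(q^2 - 4*q + 3) = q*(q - 1)^2*(q - 3)
(2) = (z - 1)*(z^2 - 6*z + 8) = (z - 2)*(z - 1)*(z - 4)
(3) = (v - 4)*(v^2 + 2*v) = v*(v - 4)*(v + 2)
(4) = (n + 4)*(n - 1)
(5) = (h - 2)*(h^4 - 7*h^3 + 9*h^2 + 7*h - 10) = (h - 2)*(h - 1)*(h^3 - 6*h^2 + 3*h + 10) = (h - 5)*(h - 2)*(h - 1)*(h^2 - h - 2) = (h - 5)*(h - 2)*(h - 1)*(h + 1)*(h - 2)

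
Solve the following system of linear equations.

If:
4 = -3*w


Then:
w = -4/3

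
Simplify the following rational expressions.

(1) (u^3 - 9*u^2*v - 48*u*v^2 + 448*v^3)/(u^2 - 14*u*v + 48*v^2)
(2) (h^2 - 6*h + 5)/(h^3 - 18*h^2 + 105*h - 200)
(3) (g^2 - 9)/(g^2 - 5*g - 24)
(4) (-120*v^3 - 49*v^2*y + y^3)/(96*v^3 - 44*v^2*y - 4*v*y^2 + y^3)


(1) = (u^2 - u*v - 56*v^2)/(u - 6*v)
(2) = (h - 1)/(h^2 - 13*h + 40)
(3) = (g - 3)/(g - 8)
(4) = (15*v^2 + 8*v*y + y^2)/(-12*v^2 + 4*v*y + y^2)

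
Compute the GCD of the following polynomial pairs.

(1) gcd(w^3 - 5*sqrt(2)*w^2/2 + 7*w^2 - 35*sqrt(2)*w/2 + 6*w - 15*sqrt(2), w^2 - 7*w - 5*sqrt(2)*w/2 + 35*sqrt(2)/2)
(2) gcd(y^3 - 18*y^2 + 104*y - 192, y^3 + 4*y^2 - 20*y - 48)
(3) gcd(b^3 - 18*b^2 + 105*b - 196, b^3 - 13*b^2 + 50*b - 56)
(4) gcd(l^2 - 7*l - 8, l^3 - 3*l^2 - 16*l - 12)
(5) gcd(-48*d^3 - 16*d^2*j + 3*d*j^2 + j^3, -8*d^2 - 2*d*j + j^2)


(1) = gcd((w + 1)*(w + 6)*(w - 5*sqrt(2)/2), (w - 7)*(w - 5*sqrt(2)/2)) = w - 5*sqrt(2)/2
(2) = y - 4
(3) = gcd((b - 7)^2*(b - 4), (b - 7)*(b - 4)*(b - 2)) = b^2 - 11*b + 28
(4) = gcd((l - 8)*(l + 1), (l - 6)*(l + 1)*(l + 2)) = l + 1
(5) = gcd((-4*d + j)*(3*d + j)*(4*d + j), (-4*d + j)*(2*d + j)) = 4*d - j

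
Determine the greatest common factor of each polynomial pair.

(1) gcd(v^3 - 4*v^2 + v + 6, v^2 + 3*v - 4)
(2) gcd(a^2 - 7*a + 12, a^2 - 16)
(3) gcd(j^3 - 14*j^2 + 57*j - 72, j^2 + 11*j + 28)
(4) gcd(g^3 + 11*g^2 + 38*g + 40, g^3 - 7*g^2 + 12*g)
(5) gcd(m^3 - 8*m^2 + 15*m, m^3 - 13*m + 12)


(1) = 1
(2) = a - 4
(3) = 1
(4) = gcd((g + 2)*(g + 4)*(g + 5), g*(g - 4)*(g - 3)) = 1
(5) = gcd(m*(m - 5)*(m - 3), (m - 3)*(m - 1)*(m + 4)) = m - 3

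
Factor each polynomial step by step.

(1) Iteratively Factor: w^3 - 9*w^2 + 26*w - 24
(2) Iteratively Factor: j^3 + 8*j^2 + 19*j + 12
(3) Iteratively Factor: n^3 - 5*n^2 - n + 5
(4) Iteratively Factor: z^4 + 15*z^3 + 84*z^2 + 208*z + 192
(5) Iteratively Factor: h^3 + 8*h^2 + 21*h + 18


(1) = (w - 3)*(w^2 - 6*w + 8) = (w - 4)*(w - 3)*(w - 2)
(2) = (j + 3)*(j^2 + 5*j + 4) = (j + 1)*(j + 3)*(j + 4)
(3) = (n - 1)*(n^2 - 4*n - 5) = (n - 5)*(n - 1)*(n + 1)
(4) = (z + 4)*(z^3 + 11*z^2 + 40*z + 48) = (z + 4)^2*(z^2 + 7*z + 12) = (z + 3)*(z + 4)^2*(z + 4)
(5) = (h + 2)*(h^2 + 6*h + 9) = (h + 2)*(h + 3)*(h + 3)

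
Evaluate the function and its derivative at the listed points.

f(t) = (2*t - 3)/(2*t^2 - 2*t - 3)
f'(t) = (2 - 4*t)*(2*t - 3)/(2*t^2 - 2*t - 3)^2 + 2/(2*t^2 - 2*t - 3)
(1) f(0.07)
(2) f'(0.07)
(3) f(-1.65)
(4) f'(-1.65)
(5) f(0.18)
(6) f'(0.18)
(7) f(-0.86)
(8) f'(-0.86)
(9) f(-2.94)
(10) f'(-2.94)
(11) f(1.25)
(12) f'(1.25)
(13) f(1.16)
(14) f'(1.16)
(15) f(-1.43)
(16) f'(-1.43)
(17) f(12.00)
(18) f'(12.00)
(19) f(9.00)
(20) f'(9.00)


(1) = 0.91
(2) = -1.14
(3) = -1.10
(4) = -1.29
(5) = 0.80
(6) = -0.92
(7) = -23.69
(8) = -637.05
(9) = -0.44
(10) = -0.20
(11) = 0.21
(12) = -0.58
(13) = 0.26
(14) = -0.50
(15) = -1.48
(16) = -2.39
(17) = 0.08
(18) = -0.01
(19) = 0.11
(20) = -0.01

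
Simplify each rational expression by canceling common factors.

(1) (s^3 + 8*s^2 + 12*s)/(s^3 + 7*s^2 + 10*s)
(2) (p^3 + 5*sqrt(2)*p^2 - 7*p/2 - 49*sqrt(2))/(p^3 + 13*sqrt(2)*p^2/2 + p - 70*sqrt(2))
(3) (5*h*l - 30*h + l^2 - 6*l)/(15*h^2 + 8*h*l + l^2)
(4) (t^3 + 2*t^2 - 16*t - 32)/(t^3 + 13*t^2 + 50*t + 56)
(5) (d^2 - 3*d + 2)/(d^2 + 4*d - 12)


(1) = (s + 6)/(s + 5)
(2) = (4*p + 14*sqrt(2))/(4*p + 20*sqrt(2))
(3) = (l - 6)/(3*h + l)
(4) = (t - 4)/(t + 7)
(5) = (d - 1)/(d + 6)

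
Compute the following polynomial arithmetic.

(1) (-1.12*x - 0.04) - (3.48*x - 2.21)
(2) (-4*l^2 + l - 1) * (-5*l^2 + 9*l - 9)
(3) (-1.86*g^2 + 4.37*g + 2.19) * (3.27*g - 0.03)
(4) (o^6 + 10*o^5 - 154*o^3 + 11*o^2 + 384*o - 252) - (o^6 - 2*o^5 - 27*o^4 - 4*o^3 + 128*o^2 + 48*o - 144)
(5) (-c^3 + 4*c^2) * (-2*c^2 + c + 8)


(1) = 2.17 - 4.6*x
(2) = 20*l^4 - 41*l^3 + 50*l^2 - 18*l + 9
(3) = -6.0822*g^3 + 14.3457*g^2 + 7.0302*g - 0.0657
(4) = 12*o^5 + 27*o^4 - 150*o^3 - 117*o^2 + 336*o - 108
(5) = 2*c^5 - 9*c^4 - 4*c^3 + 32*c^2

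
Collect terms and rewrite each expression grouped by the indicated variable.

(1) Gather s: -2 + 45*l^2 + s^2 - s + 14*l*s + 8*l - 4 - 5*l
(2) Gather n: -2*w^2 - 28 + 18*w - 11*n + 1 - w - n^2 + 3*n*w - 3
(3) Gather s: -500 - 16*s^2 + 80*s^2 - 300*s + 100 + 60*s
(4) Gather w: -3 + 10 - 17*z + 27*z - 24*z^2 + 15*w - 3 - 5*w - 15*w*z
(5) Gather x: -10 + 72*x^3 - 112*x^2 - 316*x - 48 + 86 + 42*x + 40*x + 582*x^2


(1) = 45*l^2 + 3*l + s^2 + s*(14*l - 1) - 6
(2) = -n^2 + n*(3*w - 11) - 2*w^2 + 17*w - 30
(3) = 64*s^2 - 240*s - 400
(4) = w*(10 - 15*z) - 24*z^2 + 10*z + 4
(5) = 72*x^3 + 470*x^2 - 234*x + 28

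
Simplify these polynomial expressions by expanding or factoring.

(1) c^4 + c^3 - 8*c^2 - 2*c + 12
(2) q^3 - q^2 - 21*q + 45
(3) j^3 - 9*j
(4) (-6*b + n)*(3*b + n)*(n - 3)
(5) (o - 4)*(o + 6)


(1) = (c - 2)*(c + 3)*(c - sqrt(2))*(c + sqrt(2))
(2) = (q - 3)^2*(q + 5)
(3) = j*(j - 3)*(j + 3)
(4) = -18*b^2*n + 54*b^2 - 3*b*n^2 + 9*b*n + n^3 - 3*n^2
(5) = o^2 + 2*o - 24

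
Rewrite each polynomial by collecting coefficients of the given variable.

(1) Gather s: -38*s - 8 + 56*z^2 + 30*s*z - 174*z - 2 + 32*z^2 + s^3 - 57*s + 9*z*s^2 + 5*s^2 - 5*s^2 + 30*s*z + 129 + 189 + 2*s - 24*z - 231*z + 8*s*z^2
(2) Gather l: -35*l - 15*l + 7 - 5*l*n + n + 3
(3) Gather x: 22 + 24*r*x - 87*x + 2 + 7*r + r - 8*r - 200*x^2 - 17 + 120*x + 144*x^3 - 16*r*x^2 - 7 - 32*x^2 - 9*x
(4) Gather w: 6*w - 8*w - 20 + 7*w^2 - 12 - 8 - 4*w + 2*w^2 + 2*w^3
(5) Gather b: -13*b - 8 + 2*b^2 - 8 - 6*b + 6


(1) = s^3 + 9*s^2*z + s*(8*z^2 + 60*z - 93) + 88*z^2 - 429*z + 308
(2) = l*(-5*n - 50) + n + 10
(3) = 144*x^3 + x^2*(-16*r - 232) + x*(24*r + 24)
(4) = 2*w^3 + 9*w^2 - 6*w - 40
(5) = 2*b^2 - 19*b - 10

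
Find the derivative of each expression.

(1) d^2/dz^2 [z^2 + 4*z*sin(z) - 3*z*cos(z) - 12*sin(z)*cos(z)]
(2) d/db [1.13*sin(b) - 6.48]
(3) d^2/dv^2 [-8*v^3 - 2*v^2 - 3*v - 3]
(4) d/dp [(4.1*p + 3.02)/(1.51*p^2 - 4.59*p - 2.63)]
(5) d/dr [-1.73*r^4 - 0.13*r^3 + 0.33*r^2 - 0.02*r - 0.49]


(1) = -4*z*sin(z) + 3*z*cos(z) + 6*sin(z) + 24*sin(2*z) + 8*cos(z) + 2
(2) = 1.13*cos(b)
(3) = -48*v - 4
(4) = (-6.191*p^2 - 9.1204*p + 3.0788)/(2.2801*p^4 - 13.8618*p^3 + 13.1255*p^2 + 24.1434*p + 6.9169)
(5) = -6.92*r^3 - 0.39*r^2 + 0.66*r - 0.02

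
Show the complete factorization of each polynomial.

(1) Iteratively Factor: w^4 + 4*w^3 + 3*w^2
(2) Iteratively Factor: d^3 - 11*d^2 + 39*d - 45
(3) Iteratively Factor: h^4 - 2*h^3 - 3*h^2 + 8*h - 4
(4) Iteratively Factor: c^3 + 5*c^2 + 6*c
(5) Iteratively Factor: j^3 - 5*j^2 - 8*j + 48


(1) = (w)*(w^3 + 4*w^2 + 3*w) = w^2*(w^2 + 4*w + 3) = w^2*(w + 1)*(w + 3)
(2) = (d - 3)*(d^2 - 8*d + 15) = (d - 5)*(d - 3)*(d - 3)
(3) = (h - 2)*(h^3 - 3*h + 2) = (h - 2)*(h + 2)*(h^2 - 2*h + 1) = (h - 2)*(h - 1)*(h + 2)*(h - 1)
(4) = (c + 3)*(c^2 + 2*c) = (c + 2)*(c + 3)*(c)
(5) = (j - 4)*(j^2 - j - 12) = (j - 4)*(j + 3)*(j - 4)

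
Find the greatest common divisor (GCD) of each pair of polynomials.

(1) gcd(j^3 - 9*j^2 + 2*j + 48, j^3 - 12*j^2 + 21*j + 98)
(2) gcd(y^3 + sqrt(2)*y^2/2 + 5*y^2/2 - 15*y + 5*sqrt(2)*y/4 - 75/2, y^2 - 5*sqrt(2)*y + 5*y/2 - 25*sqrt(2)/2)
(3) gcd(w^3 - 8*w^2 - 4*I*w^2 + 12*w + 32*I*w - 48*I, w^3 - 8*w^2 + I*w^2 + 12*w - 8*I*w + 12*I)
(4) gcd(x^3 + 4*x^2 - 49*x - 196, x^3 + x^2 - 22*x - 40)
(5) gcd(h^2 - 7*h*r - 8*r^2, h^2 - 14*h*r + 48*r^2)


(1) = j + 2
(2) = y + 5/2
(3) = gcd((w - 6)*(w - 2)*(w - 4*I), (w - 6)*(w - 2)*(w + I)) = w^2 - 8*w + 12
(4) = x + 4
(5) = -h + 8*r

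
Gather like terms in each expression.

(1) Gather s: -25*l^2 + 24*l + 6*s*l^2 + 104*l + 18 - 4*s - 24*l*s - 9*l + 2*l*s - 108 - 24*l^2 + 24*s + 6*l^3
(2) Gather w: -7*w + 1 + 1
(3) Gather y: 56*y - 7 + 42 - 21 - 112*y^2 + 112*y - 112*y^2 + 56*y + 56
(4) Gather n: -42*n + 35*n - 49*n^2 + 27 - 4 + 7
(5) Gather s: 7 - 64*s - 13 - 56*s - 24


(1) = 6*l^3 - 49*l^2 + 119*l + s*(6*l^2 - 22*l + 20) - 90
(2) = 2 - 7*w
(3) = -224*y^2 + 224*y + 70
(4) = -49*n^2 - 7*n + 30
(5) = -120*s - 30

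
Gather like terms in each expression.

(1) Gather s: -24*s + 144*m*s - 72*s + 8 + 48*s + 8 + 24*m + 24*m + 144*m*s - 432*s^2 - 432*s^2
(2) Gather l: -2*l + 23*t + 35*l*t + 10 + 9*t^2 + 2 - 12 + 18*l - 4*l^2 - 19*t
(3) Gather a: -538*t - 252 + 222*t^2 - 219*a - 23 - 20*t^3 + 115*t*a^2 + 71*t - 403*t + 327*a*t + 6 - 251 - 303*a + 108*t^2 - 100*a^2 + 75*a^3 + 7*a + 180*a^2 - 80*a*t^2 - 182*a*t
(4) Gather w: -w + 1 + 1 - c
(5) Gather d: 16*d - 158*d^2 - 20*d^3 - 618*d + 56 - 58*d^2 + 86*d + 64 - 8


(1) = 48*m - 864*s^2 + s*(288*m - 48) + 16
(2) = -4*l^2 + l*(35*t + 16) + 9*t^2 + 4*t
(3) = 75*a^3 + a^2*(115*t + 80) + a*(-80*t^2 + 145*t - 515) - 20*t^3 + 330*t^2 - 870*t - 520
(4) = -c - w + 2
(5) = -20*d^3 - 216*d^2 - 516*d + 112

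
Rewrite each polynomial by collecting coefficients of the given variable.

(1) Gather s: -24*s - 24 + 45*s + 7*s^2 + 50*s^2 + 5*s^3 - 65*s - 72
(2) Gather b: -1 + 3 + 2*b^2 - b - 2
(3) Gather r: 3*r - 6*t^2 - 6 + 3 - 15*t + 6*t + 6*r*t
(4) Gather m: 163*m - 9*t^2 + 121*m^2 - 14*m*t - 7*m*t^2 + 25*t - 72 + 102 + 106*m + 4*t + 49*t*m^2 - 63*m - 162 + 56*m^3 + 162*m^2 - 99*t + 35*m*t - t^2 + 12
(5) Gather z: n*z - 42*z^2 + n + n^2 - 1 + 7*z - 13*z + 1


(1) = 5*s^3 + 57*s^2 - 44*s - 96
(2) = 2*b^2 - b
(3) = r*(6*t + 3) - 6*t^2 - 9*t - 3
(4) = 56*m^3 + m^2*(49*t + 283) + m*(-7*t^2 + 21*t + 206) - 10*t^2 - 70*t - 120
(5) = n^2 + n - 42*z^2 + z*(n - 6)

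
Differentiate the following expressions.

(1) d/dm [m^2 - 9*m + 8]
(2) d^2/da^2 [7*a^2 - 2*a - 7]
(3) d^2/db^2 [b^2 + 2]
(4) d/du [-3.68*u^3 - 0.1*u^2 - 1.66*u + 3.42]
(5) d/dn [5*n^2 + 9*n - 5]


(1) = 2*m - 9
(2) = 14
(3) = 2
(4) = -11.04*u^2 - 0.2*u - 1.66
(5) = 10*n + 9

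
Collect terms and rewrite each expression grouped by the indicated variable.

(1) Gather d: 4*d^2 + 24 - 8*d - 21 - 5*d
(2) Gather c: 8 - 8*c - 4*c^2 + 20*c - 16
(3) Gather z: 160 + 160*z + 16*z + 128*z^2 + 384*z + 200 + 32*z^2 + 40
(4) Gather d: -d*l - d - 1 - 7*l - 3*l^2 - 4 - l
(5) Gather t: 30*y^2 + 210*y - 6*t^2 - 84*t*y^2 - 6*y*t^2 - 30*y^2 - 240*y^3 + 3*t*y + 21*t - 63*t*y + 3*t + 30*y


(1) = 4*d^2 - 13*d + 3
(2) = -4*c^2 + 12*c - 8
(3) = 160*z^2 + 560*z + 400
(4) = d*(-l - 1) - 3*l^2 - 8*l - 5
(5) = t^2*(-6*y - 6) + t*(-84*y^2 - 60*y + 24) - 240*y^3 + 240*y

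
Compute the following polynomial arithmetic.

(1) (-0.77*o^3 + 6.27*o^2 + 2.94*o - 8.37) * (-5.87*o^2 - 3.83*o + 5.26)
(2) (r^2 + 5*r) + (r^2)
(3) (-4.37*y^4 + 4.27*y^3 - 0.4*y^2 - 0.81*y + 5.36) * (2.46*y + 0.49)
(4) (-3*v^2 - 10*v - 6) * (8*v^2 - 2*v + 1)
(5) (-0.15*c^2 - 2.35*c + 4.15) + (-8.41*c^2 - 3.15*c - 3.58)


(1) = 4.5199*o^5 - 33.8558*o^4 - 45.3221*o^3 + 70.8519*o^2 + 47.5215*o - 44.0262
(2) = 2*r^2 + 5*r
(3) = -10.7502*y^5 + 8.3629*y^4 + 1.1083*y^3 - 2.1886*y^2 + 12.7887*y + 2.6264
(4) = -24*v^4 - 74*v^3 - 31*v^2 + 2*v - 6
(5) = -8.56*c^2 - 5.5*c + 0.57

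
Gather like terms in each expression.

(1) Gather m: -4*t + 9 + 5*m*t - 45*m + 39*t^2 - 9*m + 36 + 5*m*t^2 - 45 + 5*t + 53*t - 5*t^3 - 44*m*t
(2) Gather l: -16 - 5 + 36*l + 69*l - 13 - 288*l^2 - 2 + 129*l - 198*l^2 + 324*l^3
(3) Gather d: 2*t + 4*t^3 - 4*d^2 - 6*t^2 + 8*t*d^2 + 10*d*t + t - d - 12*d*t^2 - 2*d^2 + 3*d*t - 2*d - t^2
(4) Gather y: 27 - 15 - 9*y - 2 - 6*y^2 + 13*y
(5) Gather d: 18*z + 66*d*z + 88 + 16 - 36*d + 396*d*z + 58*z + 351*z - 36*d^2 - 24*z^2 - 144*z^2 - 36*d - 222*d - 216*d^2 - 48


(1) = m*(5*t^2 - 39*t - 54) - 5*t^3 + 39*t^2 + 54*t
(2) = 324*l^3 - 486*l^2 + 234*l - 36
(3) = d^2*(8*t - 6) + d*(-12*t^2 + 13*t - 3) + 4*t^3 - 7*t^2 + 3*t
(4) = -6*y^2 + 4*y + 10
(5) = -252*d^2 + d*(462*z - 294) - 168*z^2 + 427*z + 56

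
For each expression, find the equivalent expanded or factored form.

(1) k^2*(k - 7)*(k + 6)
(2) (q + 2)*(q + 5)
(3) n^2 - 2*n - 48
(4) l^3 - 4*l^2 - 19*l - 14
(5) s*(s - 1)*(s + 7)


(1) = k^4 - k^3 - 42*k^2
(2) = q^2 + 7*q + 10
(3) = (n - 8)*(n + 6)
(4) = (l - 7)*(l + 1)*(l + 2)
(5) = s^3 + 6*s^2 - 7*s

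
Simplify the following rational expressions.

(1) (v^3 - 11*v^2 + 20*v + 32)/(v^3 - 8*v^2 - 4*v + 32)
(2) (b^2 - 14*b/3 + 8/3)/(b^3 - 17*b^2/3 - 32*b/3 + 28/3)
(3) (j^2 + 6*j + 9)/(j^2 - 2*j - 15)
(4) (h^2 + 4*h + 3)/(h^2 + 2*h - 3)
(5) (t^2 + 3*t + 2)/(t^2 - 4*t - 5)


(1) = (v^2 - 3*v - 4)/(v^2 - 4)
(2) = (b - 4)/(b^2 - 5*b - 14)
(3) = (j + 3)/(j - 5)
(4) = (h + 1)/(h - 1)
(5) = (t + 2)/(t - 5)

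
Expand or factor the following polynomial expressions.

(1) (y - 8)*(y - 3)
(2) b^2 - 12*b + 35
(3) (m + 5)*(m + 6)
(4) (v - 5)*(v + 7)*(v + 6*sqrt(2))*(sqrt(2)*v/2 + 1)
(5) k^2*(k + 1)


(1) = y^2 - 11*y + 24
(2) = (b - 7)*(b - 5)
(3) = m^2 + 11*m + 30
(4) = sqrt(2)*v^4/2 + sqrt(2)*v^3 + 7*v^3 - 23*sqrt(2)*v^2/2 + 14*v^2 - 245*v + 12*sqrt(2)*v - 210*sqrt(2)
(5) = k^3 + k^2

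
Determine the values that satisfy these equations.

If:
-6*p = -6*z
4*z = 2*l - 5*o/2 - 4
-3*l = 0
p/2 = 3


Then:
l = 0
o = -56/5
p = 6
z = 6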